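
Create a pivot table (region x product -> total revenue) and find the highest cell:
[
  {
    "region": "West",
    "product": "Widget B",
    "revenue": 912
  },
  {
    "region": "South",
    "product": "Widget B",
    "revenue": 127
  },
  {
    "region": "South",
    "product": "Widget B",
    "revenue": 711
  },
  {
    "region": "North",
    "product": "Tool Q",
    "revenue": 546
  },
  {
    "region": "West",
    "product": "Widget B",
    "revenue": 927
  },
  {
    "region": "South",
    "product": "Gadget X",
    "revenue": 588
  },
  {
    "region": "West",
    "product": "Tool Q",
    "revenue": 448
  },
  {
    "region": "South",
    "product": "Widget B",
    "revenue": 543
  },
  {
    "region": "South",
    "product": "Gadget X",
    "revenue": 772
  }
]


Pivot: region (rows) x product (columns) -> total revenue

     Gadget X      Tool Q        Widget B    
North            0           546             0  
South         1360             0          1381  
West             0           448          1839  

Highest: West / Widget B = $1839

West / Widget B = $1839


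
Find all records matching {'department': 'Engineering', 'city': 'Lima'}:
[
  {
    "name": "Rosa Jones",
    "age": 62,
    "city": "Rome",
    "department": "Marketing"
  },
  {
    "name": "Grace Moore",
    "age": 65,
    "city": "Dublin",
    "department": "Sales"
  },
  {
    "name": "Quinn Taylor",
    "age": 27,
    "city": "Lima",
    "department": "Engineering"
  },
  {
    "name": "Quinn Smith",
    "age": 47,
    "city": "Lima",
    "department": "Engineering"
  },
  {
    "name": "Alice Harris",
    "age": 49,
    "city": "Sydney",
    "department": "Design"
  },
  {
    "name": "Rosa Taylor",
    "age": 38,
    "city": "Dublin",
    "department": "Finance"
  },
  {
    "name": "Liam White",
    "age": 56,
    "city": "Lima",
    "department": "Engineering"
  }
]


Search criteria: {'department': 'Engineering', 'city': 'Lima'}

Checking 7 records:
  Rosa Jones: {department: Marketing, city: Rome}
  Grace Moore: {department: Sales, city: Dublin}
  Quinn Taylor: {department: Engineering, city: Lima} <-- MATCH
  Quinn Smith: {department: Engineering, city: Lima} <-- MATCH
  Alice Harris: {department: Design, city: Sydney}
  Rosa Taylor: {department: Finance, city: Dublin}
  Liam White: {department: Engineering, city: Lima} <-- MATCH

Matches: ["Quinn Taylor", "Quinn Smith", "Liam White"]

["Quinn Taylor", "Quinn Smith", "Liam White"]


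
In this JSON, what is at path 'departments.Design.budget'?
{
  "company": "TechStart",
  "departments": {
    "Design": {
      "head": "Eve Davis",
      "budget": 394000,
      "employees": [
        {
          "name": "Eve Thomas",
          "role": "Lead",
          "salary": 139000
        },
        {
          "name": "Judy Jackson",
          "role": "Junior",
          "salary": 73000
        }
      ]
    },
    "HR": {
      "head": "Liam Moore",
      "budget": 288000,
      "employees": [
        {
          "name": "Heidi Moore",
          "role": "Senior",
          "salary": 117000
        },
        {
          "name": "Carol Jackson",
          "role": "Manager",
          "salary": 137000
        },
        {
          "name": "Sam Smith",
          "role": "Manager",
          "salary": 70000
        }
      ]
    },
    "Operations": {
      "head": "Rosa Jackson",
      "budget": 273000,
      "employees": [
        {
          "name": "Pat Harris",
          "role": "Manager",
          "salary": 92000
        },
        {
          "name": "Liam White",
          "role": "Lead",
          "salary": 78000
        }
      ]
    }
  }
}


Path: departments.Design.budget

Navigate:
  -> departments
  -> Design
  -> budget = 394000

394000


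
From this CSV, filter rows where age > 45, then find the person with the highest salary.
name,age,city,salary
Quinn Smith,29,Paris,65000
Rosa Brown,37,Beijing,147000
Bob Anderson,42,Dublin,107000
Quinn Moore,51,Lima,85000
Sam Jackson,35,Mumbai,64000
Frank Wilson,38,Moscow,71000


Filter: age > 45
Sort by: salary (descending)

Filtered records (1):
  Quinn Moore, age 51, salary $85000

Highest salary: Quinn Moore ($85000)

Quinn Moore


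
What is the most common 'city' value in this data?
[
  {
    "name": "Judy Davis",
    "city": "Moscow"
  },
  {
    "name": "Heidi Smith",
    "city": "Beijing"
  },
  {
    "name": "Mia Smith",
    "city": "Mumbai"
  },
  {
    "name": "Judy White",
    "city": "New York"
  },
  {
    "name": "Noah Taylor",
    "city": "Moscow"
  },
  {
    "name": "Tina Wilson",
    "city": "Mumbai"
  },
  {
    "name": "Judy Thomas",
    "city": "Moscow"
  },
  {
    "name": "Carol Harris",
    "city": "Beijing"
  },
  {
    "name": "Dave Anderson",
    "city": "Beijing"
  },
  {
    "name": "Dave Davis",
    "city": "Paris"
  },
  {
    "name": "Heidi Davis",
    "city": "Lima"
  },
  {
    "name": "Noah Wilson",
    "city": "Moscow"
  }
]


Counting 'city' values across 12 records:

  Moscow: 4 ####
  Beijing: 3 ###
  Mumbai: 2 ##
  New York: 1 #
  Paris: 1 #
  Lima: 1 #

Most common: Moscow (4 times)

Moscow (4 times)


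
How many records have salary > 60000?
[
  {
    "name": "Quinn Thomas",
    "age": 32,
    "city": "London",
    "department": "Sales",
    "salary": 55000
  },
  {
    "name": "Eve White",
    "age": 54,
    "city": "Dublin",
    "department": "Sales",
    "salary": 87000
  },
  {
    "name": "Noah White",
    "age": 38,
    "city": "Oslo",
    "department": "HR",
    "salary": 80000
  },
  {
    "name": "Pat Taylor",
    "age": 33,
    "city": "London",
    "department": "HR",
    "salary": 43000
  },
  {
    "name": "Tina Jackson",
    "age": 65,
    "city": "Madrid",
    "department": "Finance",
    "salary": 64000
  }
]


Data: 5 records
Condition: salary > 60000

Checking each record:
  Quinn Thomas: 55000
  Eve White: 87000 MATCH
  Noah White: 80000 MATCH
  Pat Taylor: 43000
  Tina Jackson: 64000 MATCH

Count: 3

3


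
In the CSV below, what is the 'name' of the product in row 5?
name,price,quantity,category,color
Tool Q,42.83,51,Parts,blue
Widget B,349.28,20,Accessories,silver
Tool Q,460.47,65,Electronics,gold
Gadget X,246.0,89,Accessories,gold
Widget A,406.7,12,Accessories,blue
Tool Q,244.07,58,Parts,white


Query: Row 5 ('Widget A'), column 'name'
Value: Widget A

Widget A


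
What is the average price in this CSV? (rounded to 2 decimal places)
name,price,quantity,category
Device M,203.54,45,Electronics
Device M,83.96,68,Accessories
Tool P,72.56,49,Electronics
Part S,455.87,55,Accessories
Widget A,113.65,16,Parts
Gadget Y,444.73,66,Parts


Computing average price:
Values: [203.54, 83.96, 72.56, 455.87, 113.65, 444.73]
Sum = 1374.31
Count = 6
Average = 1374.31/6 ≈ 229.05 (rounded to 2 decimal places)

229.05


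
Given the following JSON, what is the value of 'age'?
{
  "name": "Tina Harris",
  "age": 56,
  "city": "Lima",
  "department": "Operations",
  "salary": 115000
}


Looking up field 'age'
Value: 56

56


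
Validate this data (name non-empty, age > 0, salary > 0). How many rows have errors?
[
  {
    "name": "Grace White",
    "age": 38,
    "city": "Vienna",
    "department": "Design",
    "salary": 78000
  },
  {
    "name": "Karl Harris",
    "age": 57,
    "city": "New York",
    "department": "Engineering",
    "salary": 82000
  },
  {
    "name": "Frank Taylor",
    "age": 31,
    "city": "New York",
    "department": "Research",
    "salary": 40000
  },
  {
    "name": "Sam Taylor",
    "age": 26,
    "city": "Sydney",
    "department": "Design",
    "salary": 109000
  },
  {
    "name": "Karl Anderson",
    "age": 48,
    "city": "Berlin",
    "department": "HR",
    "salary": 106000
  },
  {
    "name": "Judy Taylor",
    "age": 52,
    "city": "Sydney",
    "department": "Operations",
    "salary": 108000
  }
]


Validating 6 records:
Rules: name non-empty, age > 0, salary > 0

  Row 1 (Grace White): OK
  Row 2 (Karl Harris): OK
  Row 3 (Frank Taylor): OK
  Row 4 (Sam Taylor): OK
  Row 5 (Karl Anderson): OK
  Row 6 (Judy Taylor): OK

Total errors: 0

0 errors


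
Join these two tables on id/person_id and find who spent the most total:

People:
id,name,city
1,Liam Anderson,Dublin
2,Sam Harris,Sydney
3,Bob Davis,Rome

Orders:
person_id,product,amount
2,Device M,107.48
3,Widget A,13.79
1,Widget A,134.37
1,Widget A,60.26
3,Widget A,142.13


Join on: people.id = orders.person_id

Joined rows:
  Sam Harris (Sydney) bought Device M for $107.48
  Bob Davis (Rome) bought Widget A for $13.79
  Liam Anderson (Dublin) bought Widget A for $134.37
  Liam Anderson (Dublin) bought Widget A for $60.26
  Bob Davis (Rome) bought Widget A for $142.13

Total per person:
  Liam Anderson: $194.63
  Bob Davis: $155.92
  Sam Harris: $107.48

Top spender: Liam Anderson ($194.63)

Liam Anderson ($194.63)


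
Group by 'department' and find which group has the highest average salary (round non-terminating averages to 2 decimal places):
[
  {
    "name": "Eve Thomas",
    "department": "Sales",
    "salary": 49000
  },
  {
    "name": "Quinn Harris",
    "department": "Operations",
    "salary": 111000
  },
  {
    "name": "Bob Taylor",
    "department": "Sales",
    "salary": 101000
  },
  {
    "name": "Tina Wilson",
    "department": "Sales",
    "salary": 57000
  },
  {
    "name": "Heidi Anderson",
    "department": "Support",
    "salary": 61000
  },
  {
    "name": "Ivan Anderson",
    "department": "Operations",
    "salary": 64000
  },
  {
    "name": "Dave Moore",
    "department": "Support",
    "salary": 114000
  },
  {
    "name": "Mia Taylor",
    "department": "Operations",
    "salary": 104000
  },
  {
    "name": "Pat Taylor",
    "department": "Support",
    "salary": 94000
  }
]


Group by: department

Groups:
  Operations: 3 people, avg salary = 279000/3 = $93000
  Sales: 3 people, avg salary = 207000/3 = $69000
  Support: 3 people, avg salary = 269000/3 ≈ $89666.67

Highest average salary: Operations ($93000)

Operations ($93000)


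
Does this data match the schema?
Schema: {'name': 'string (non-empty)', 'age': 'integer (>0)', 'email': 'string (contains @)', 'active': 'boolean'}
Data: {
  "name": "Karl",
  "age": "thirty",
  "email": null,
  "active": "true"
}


Validating each field against schema:
  name: OK (non-empty string)
  age: FAIL ("thirty" is not an integer)
  email: FAIL (null is not a string)
  active: FAIL ("true" is not a boolean)

Result: INVALID (3 errors: age, email, active)

INVALID (3 errors: age, email, active)


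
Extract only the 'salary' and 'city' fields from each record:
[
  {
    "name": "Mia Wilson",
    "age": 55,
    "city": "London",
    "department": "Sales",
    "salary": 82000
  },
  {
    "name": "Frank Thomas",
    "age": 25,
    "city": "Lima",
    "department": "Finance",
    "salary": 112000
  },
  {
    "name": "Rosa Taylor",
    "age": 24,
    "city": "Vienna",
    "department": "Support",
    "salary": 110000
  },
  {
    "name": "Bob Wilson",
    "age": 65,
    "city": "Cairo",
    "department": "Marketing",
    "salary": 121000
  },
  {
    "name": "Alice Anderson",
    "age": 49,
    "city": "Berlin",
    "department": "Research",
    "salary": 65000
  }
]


Original: 5 records with fields: name, age, city, department, salary
Keep: ['salary', 'city']
Drop: ['name', 'age', 'department']
Result: 5 records, 2 fields each

[
  {
    "salary": 82000,
    "city": "London"
  },
  {
    "salary": 112000,
    "city": "Lima"
  },
  {
    "salary": 110000,
    "city": "Vienna"
  },
  {
    "salary": 121000,
    "city": "Cairo"
  },
  {
    "salary": 65000,
    "city": "Berlin"
  }
]


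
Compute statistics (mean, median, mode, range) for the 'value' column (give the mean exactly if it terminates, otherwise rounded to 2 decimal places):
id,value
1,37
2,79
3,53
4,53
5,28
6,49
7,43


Data: [37, 79, 53, 53, 28, 49, 43]
Count: 7
Sum: 342
Mean: 342/7 ≈ 48.86 (rounded to 2 decimal places)
Sorted: [28, 37, 43, 49, 53, 53, 79]
Median: 49.0
Mode: 53 (2 times)
Range: 79 - 28 = 51
Min: 28, Max: 79

mean≈48.86, median=49.0, mode=53, range=51


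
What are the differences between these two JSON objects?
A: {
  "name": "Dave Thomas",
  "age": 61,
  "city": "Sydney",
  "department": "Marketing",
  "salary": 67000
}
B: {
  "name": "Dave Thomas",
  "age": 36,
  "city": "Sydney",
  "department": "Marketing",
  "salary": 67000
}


Comparing each field (in key order):
  name: same
  age: DIFFERENT
  city: same
  department: same
  salary: same
Differences:
  age: 61 -> 36

1 field(s) changed

1 change: age


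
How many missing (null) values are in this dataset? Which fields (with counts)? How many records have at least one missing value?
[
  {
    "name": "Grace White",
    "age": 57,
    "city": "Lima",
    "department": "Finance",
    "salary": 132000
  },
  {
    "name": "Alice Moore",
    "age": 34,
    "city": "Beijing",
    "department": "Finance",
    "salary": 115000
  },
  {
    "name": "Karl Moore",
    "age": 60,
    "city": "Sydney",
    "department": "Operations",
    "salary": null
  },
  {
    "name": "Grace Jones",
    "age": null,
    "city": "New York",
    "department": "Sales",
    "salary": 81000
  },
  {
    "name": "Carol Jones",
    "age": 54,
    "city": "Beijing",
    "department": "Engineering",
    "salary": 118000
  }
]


Checking for missing (null) values in 5 records:

  Grace White: complete
  Alice Moore: complete
  Karl Moore: salary
  Grace Jones: age
  Carol Jones: complete

Per field:
  name: 0 missing
  age: 1 missing
  city: 0 missing
  department: 0 missing
  salary: 1 missing

Total missing values: 2
Records with any missing: 2

2 missing values (age: 1, salary: 1); 2 incomplete records


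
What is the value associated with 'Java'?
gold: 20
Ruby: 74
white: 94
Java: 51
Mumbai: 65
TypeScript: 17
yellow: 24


Looking up key 'Java'
Value: 51

51


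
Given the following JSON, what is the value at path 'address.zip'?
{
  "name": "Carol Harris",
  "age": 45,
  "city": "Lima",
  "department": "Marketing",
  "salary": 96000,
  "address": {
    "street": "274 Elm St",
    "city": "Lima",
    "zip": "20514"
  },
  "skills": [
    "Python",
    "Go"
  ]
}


Query: address.zip
Path: address -> zip
Value: 20514

20514


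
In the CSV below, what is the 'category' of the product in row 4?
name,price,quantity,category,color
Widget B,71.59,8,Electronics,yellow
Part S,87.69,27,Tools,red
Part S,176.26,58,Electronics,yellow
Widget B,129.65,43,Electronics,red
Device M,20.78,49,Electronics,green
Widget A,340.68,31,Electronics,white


Query: Row 4 ('Widget B'), column 'category'
Value: Electronics

Electronics


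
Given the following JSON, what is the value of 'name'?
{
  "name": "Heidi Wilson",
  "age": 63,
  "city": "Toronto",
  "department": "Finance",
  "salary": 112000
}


Looking up field 'name'
Value: Heidi Wilson

Heidi Wilson


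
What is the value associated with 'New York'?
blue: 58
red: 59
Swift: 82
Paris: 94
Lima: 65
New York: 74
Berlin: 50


Looking up key 'New York'
Value: 74

74


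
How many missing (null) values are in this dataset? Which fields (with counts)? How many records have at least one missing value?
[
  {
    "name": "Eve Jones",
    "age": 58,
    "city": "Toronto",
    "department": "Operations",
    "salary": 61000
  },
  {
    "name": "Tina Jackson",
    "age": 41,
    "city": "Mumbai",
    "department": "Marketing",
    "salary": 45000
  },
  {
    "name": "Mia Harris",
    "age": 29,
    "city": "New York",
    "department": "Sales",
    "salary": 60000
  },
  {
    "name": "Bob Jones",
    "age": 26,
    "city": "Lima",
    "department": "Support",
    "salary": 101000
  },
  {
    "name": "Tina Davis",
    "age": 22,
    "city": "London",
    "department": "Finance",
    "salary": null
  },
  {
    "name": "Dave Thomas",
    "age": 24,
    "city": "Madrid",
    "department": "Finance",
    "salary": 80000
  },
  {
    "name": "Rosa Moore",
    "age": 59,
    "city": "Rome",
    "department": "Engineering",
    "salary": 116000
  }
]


Checking for missing (null) values in 7 records:

  Eve Jones: complete
  Tina Jackson: complete
  Mia Harris: complete
  Bob Jones: complete
  Tina Davis: salary
  Dave Thomas: complete
  Rosa Moore: complete

Per field:
  name: 0 missing
  age: 0 missing
  city: 0 missing
  department: 0 missing
  salary: 1 missing

Total missing values: 1
Records with any missing: 1

1 missing values (salary: 1); 1 incomplete records


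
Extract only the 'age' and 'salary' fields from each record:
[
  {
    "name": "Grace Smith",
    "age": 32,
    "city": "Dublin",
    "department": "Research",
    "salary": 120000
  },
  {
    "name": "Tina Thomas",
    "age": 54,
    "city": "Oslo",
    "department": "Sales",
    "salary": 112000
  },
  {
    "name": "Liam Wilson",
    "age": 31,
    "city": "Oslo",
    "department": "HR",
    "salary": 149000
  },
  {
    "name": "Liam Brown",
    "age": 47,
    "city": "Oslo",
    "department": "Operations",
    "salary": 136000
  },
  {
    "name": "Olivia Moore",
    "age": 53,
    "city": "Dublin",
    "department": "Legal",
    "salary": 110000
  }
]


Original: 5 records with fields: name, age, city, department, salary
Keep: ['age', 'salary']
Drop: ['name', 'city', 'department']
Result: 5 records, 2 fields each

[
  {
    "age": 32,
    "salary": 120000
  },
  {
    "age": 54,
    "salary": 112000
  },
  {
    "age": 31,
    "salary": 149000
  },
  {
    "age": 47,
    "salary": 136000
  },
  {
    "age": 53,
    "salary": 110000
  }
]


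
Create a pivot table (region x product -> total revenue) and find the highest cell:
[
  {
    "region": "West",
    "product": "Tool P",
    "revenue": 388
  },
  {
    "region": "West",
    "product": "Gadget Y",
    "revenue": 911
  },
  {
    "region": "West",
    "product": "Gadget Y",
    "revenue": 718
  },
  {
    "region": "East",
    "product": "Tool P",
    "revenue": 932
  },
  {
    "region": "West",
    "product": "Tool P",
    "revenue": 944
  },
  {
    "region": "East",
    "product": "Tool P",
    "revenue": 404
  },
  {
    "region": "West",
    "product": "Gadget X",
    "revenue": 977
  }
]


Pivot: region (rows) x product (columns) -> total revenue

     Gadget X      Gadget Y      Tool P      
East             0             0          1336  
West           977          1629          1332  

Highest: West / Gadget Y = $1629

West / Gadget Y = $1629


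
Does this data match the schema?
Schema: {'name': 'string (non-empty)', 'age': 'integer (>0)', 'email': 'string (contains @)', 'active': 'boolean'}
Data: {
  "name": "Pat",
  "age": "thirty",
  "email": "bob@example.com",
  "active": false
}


Validating each field against schema:
  name: OK (non-empty string)
  age: FAIL ("thirty" is not an integer)
  email: OK (string with @)
  active: OK (boolean)

Result: INVALID (1 error: age)

INVALID (1 error: age)


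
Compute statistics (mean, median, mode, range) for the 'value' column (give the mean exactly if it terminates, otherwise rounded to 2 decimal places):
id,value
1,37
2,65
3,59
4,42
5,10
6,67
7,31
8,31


Data: [37, 65, 59, 42, 10, 67, 31, 31]
Count: 8
Sum: 342
Mean: 342/8 = 42.75
Sorted: [10, 31, 31, 37, 42, 59, 65, 67]
Median: 39.5
Mode: 31 (2 times)
Range: 67 - 10 = 57
Min: 10, Max: 67

mean=42.75, median=39.5, mode=31, range=57


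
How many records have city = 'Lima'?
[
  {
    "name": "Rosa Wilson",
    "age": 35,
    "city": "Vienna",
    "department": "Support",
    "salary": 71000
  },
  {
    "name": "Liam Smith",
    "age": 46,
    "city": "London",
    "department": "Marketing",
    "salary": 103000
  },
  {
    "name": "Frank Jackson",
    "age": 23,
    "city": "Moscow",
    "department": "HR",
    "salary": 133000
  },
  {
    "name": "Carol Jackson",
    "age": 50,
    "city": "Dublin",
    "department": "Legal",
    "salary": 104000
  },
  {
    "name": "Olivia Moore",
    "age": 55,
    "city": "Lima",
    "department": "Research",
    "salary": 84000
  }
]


Data: 5 records
Condition: city = 'Lima'

Checking each record:
  Rosa Wilson: Vienna
  Liam Smith: London
  Frank Jackson: Moscow
  Carol Jackson: Dublin
  Olivia Moore: Lima MATCH

Count: 1

1


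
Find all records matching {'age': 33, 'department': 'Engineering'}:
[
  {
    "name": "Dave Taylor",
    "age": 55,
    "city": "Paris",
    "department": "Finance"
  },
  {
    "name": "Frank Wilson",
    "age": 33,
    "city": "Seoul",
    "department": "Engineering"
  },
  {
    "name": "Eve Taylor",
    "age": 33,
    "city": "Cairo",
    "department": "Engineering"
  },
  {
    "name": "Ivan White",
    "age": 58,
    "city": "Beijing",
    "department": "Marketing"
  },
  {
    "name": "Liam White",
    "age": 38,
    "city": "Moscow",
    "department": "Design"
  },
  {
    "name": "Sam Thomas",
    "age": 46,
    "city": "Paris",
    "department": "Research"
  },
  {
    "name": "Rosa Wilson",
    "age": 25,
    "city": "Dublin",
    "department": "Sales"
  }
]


Search criteria: {'age': 33, 'department': 'Engineering'}

Checking 7 records:
  Dave Taylor: {age: 55, department: Finance}
  Frank Wilson: {age: 33, department: Engineering} <-- MATCH
  Eve Taylor: {age: 33, department: Engineering} <-- MATCH
  Ivan White: {age: 58, department: Marketing}
  Liam White: {age: 38, department: Design}
  Sam Thomas: {age: 46, department: Research}
  Rosa Wilson: {age: 25, department: Sales}

Matches: ["Frank Wilson", "Eve Taylor"]

["Frank Wilson", "Eve Taylor"]


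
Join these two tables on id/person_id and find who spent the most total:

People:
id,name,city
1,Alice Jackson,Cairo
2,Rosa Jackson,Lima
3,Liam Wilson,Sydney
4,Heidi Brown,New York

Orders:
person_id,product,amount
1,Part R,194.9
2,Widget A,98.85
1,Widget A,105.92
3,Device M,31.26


Join on: people.id = orders.person_id

Joined rows:
  Alice Jackson (Cairo) bought Part R for $194.9
  Rosa Jackson (Lima) bought Widget A for $98.85
  Alice Jackson (Cairo) bought Widget A for $105.92
  Liam Wilson (Sydney) bought Device M for $31.26

Total per person:
  Alice Jackson: $300.82
  Rosa Jackson: $98.85
  Liam Wilson: $31.26

Top spender: Alice Jackson ($300.82)

Alice Jackson ($300.82)


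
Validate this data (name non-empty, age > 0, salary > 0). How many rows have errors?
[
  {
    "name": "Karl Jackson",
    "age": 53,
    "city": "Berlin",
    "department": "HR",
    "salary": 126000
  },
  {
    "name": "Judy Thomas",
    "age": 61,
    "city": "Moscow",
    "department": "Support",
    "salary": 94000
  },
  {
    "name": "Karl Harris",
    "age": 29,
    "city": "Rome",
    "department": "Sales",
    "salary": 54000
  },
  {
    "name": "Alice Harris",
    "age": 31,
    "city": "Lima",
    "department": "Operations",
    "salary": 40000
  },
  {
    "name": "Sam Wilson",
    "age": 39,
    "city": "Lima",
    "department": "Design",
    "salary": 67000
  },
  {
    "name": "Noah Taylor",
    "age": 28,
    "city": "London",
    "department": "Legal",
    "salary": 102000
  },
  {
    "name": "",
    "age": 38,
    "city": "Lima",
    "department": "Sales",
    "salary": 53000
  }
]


Validating 7 records:
Rules: name non-empty, age > 0, salary > 0

  Row 1 (Karl Jackson): OK
  Row 2 (Judy Thomas): OK
  Row 3 (Karl Harris): OK
  Row 4 (Alice Harris): OK
  Row 5 (Sam Wilson): OK
  Row 6 (Noah Taylor): OK
  Row 7 (???): empty name

Total errors: 1

1 errors


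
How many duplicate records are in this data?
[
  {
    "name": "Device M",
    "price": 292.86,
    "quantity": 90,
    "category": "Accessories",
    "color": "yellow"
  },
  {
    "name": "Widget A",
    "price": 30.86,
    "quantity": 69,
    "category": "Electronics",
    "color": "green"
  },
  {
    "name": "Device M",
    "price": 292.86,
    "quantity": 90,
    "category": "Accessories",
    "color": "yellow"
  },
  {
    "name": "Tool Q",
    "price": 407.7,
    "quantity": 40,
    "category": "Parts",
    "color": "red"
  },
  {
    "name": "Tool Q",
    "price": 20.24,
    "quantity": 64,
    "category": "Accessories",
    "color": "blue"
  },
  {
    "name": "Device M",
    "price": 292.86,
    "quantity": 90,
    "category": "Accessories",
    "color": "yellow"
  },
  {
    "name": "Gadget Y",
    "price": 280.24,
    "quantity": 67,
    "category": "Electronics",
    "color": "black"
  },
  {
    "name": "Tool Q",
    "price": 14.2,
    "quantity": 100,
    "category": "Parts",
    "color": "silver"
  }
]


Checking 8 records for duplicates:

  Row 1: Device M ($292.86, qty 90)
  Row 2: Widget A ($30.86, qty 69)
  Row 3: Device M ($292.86, qty 90) <-- DUPLICATE
  Row 4: Tool Q ($407.7, qty 40)
  Row 5: Tool Q ($20.24, qty 64)
  Row 6: Device M ($292.86, qty 90) <-- DUPLICATE
  Row 7: Gadget Y ($280.24, qty 67)
  Row 8: Tool Q ($14.2, qty 100)

Duplicates found: 2
Unique records: 6

2 duplicates, 6 unique


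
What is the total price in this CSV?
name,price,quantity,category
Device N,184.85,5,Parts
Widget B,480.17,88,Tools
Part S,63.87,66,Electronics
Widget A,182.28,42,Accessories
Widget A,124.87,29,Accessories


Computing total price:
Values: [184.85, 480.17, 63.87, 182.28, 124.87]
Sum = 1036.04

1036.04


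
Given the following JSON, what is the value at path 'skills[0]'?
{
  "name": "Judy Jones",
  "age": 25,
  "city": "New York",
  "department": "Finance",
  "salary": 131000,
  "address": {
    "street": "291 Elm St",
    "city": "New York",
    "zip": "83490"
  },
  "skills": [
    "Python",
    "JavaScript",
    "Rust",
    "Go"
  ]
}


Query: skills[0]
Path: skills -> first element
Value: Python

Python


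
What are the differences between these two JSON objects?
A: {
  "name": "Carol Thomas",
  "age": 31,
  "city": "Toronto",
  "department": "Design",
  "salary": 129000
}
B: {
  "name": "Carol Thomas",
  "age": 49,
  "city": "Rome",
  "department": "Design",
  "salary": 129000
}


Comparing each field (in key order):
  name: same
  age: DIFFERENT
  city: DIFFERENT
  department: same
  salary: same
Differences:
  age: 31 -> 49
  city: Toronto -> Rome

2 field(s) changed

2 changes: age, city


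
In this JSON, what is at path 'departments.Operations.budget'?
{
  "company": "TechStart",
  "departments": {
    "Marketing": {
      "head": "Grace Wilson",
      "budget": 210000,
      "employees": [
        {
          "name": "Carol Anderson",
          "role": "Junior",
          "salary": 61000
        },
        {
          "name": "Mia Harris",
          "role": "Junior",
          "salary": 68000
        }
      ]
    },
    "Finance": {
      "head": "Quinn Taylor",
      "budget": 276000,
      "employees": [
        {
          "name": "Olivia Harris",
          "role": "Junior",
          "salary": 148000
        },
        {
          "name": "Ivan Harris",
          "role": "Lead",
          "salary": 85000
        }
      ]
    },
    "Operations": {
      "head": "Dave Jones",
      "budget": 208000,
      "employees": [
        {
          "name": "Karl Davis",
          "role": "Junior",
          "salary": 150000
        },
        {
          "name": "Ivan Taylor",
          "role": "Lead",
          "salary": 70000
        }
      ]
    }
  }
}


Path: departments.Operations.budget

Navigate:
  -> departments
  -> Operations
  -> budget = 208000

208000


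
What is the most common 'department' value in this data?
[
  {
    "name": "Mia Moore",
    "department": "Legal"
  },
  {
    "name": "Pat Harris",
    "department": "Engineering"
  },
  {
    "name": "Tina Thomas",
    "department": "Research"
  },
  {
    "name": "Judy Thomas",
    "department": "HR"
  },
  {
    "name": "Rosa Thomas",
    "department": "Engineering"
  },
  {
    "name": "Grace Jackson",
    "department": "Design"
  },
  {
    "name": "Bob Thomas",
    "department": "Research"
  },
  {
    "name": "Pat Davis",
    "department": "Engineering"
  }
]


Counting 'department' values across 8 records:

  Engineering: 3 ###
  Research: 2 ##
  Legal: 1 #
  HR: 1 #
  Design: 1 #

Most common: Engineering (3 times)

Engineering (3 times)


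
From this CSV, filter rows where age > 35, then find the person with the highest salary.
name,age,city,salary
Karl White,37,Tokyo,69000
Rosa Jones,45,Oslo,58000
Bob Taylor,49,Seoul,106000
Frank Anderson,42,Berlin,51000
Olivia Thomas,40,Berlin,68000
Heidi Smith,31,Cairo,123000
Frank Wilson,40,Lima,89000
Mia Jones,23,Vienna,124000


Filter: age > 35
Sort by: salary (descending)

Filtered records (6):
  Bob Taylor, age 49, salary $106000
  Frank Wilson, age 40, salary $89000
  Karl White, age 37, salary $69000
  Olivia Thomas, age 40, salary $68000
  Rosa Jones, age 45, salary $58000
  Frank Anderson, age 42, salary $51000

Highest salary: Bob Taylor ($106000)

Bob Taylor


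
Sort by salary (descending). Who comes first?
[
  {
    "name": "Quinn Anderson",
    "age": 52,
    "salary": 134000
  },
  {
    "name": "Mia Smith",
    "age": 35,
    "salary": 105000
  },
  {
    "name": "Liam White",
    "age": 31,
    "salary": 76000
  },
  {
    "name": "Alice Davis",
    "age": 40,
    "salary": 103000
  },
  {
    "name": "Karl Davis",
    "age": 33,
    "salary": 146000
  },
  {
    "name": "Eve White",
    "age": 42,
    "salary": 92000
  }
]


Sort by: salary (descending)

Sorted order:
  1. Karl Davis (salary = 146000)
  2. Quinn Anderson (salary = 134000)
  3. Mia Smith (salary = 105000)
  4. Alice Davis (salary = 103000)
  5. Eve White (salary = 92000)
  6. Liam White (salary = 76000)

First: Karl Davis

Karl Davis


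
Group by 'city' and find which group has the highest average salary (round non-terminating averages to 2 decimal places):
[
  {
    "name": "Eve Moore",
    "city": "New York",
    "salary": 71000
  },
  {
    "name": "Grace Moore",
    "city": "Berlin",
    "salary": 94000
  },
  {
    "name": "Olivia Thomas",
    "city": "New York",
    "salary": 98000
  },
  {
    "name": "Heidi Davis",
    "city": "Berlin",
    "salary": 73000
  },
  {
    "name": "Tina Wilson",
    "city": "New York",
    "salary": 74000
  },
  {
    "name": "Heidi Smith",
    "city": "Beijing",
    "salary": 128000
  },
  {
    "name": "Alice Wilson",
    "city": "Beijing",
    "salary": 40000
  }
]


Group by: city

Groups:
  Beijing: 2 people, avg salary = 168000/2 = $84000
  Berlin: 2 people, avg salary = 167000/2 = $83500
  New York: 3 people, avg salary = 243000/3 = $81000

Highest average salary: Beijing ($84000)

Beijing ($84000)


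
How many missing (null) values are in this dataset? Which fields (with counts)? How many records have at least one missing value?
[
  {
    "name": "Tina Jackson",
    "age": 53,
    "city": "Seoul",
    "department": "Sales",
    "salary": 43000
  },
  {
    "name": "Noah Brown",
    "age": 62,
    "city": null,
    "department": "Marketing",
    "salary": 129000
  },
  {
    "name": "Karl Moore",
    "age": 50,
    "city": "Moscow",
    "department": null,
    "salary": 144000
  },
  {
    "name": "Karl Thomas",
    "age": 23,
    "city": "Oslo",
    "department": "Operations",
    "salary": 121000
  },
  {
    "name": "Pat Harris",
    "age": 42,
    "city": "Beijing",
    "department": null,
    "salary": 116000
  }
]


Checking for missing (null) values in 5 records:

  Tina Jackson: complete
  Noah Brown: city
  Karl Moore: department
  Karl Thomas: complete
  Pat Harris: department

Per field:
  name: 0 missing
  age: 0 missing
  city: 1 missing
  department: 2 missing
  salary: 0 missing

Total missing values: 3
Records with any missing: 3

3 missing values (city: 1, department: 2); 3 incomplete records


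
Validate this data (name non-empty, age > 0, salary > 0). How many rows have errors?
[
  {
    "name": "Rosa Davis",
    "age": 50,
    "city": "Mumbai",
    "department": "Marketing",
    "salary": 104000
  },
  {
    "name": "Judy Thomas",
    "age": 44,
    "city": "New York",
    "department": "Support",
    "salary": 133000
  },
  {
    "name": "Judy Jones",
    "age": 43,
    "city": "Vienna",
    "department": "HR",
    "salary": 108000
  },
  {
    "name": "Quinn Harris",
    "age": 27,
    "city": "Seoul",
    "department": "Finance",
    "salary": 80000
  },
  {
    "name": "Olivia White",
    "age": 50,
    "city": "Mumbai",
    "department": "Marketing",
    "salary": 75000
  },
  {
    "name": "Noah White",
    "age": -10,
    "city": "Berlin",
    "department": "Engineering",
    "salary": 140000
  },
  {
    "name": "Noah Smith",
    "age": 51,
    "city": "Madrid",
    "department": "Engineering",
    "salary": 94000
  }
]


Validating 7 records:
Rules: name non-empty, age > 0, salary > 0

  Row 1 (Rosa Davis): OK
  Row 2 (Judy Thomas): OK
  Row 3 (Judy Jones): OK
  Row 4 (Quinn Harris): OK
  Row 5 (Olivia White): OK
  Row 6 (Noah White): negative age: -10
  Row 7 (Noah Smith): OK

Total errors: 1

1 errors


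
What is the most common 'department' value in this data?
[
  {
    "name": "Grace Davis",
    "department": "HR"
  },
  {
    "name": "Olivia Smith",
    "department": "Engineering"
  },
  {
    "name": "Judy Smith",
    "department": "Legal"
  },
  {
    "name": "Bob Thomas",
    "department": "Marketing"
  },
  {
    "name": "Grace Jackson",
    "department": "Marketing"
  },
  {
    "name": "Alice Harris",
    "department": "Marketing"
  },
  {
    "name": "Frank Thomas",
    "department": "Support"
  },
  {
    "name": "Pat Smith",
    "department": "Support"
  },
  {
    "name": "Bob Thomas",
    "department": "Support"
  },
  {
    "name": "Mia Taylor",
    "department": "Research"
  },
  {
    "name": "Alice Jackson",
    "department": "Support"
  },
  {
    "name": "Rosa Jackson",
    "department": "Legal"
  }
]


Counting 'department' values across 12 records:

  Support: 4 ####
  Marketing: 3 ###
  Legal: 2 ##
  HR: 1 #
  Engineering: 1 #
  Research: 1 #

Most common: Support (4 times)

Support (4 times)


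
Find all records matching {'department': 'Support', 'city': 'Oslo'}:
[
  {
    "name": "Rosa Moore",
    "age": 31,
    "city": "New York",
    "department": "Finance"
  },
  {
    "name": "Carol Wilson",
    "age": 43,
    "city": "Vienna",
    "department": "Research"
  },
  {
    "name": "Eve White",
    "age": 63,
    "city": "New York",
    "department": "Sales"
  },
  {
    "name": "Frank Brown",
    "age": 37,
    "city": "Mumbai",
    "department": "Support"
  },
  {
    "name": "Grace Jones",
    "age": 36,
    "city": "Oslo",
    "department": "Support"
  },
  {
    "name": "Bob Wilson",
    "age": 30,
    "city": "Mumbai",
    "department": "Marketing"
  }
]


Search criteria: {'department': 'Support', 'city': 'Oslo'}

Checking 6 records:
  Rosa Moore: {department: Finance, city: New York}
  Carol Wilson: {department: Research, city: Vienna}
  Eve White: {department: Sales, city: New York}
  Frank Brown: {department: Support, city: Mumbai}
  Grace Jones: {department: Support, city: Oslo} <-- MATCH
  Bob Wilson: {department: Marketing, city: Mumbai}

Matches: ["Grace Jones"]

["Grace Jones"]


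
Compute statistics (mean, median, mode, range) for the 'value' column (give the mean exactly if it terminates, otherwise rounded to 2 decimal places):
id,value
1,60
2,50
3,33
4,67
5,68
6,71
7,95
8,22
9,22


Data: [60, 50, 33, 67, 68, 71, 95, 22, 22]
Count: 9
Sum: 488
Mean: 488/9 ≈ 54.22 (rounded to 2 decimal places)
Sorted: [22, 22, 33, 50, 60, 67, 68, 71, 95]
Median: 60.0
Mode: 22 (2 times)
Range: 95 - 22 = 73
Min: 22, Max: 95

mean≈54.22, median=60.0, mode=22, range=73


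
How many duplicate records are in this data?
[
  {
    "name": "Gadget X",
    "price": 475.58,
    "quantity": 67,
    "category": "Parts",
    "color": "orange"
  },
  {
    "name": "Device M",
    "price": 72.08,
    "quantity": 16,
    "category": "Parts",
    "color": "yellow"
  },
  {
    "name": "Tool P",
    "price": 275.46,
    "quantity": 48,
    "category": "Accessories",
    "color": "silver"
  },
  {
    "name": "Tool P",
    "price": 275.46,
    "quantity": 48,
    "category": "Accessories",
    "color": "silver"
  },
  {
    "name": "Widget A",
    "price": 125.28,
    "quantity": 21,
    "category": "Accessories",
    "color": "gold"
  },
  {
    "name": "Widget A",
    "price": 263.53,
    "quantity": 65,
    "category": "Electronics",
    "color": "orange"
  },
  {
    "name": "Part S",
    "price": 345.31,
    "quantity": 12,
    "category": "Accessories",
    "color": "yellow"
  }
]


Checking 7 records for duplicates:

  Row 1: Gadget X ($475.58, qty 67)
  Row 2: Device M ($72.08, qty 16)
  Row 3: Tool P ($275.46, qty 48)
  Row 4: Tool P ($275.46, qty 48) <-- DUPLICATE
  Row 5: Widget A ($125.28, qty 21)
  Row 6: Widget A ($263.53, qty 65)
  Row 7: Part S ($345.31, qty 12)

Duplicates found: 1
Unique records: 6

1 duplicates, 6 unique


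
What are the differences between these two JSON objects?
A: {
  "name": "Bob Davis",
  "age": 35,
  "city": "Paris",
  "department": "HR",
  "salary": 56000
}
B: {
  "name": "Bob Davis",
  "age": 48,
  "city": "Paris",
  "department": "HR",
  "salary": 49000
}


Comparing each field (in key order):
  name: same
  age: DIFFERENT
  city: same
  department: same
  salary: DIFFERENT
Differences:
  age: 35 -> 48
  salary: 56000 -> 49000

2 field(s) changed

2 changes: age, salary


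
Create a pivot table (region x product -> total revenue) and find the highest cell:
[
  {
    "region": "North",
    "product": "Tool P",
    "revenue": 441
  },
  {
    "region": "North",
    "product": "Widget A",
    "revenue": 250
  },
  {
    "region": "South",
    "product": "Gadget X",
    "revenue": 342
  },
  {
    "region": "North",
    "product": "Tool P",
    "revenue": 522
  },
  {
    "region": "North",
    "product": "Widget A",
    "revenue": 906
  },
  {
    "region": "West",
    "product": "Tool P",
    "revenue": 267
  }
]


Pivot: region (rows) x product (columns) -> total revenue

     Gadget X      Tool P        Widget A    
North            0           963          1156  
South          342             0             0  
West             0           267             0  

Highest: North / Widget A = $1156

North / Widget A = $1156


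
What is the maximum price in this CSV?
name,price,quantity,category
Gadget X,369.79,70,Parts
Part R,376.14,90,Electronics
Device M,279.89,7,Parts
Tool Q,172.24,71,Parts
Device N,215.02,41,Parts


Computing maximum price:
Values: [369.79, 376.14, 279.89, 172.24, 215.02]
Max = 376.14

376.14


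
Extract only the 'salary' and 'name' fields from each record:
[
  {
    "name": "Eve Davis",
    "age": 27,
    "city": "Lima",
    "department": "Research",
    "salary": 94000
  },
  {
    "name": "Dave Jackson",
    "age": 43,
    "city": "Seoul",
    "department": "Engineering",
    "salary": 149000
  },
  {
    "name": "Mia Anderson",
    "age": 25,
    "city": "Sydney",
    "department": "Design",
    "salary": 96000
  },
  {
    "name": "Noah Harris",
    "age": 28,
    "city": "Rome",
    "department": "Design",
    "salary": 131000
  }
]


Original: 4 records with fields: name, age, city, department, salary
Keep: ['salary', 'name']
Drop: ['age', 'city', 'department']
Result: 4 records, 2 fields each

[
  {
    "salary": 94000,
    "name": "Eve Davis"
  },
  {
    "salary": 149000,
    "name": "Dave Jackson"
  },
  {
    "salary": 96000,
    "name": "Mia Anderson"
  },
  {
    "salary": 131000,
    "name": "Noah Harris"
  }
]


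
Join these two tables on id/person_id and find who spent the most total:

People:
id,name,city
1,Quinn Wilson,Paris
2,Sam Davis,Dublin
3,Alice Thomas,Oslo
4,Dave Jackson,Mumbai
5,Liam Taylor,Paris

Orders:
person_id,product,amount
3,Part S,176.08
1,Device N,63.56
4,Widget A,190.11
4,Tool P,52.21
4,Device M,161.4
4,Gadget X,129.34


Join on: people.id = orders.person_id

Joined rows:
  Alice Thomas (Oslo) bought Part S for $176.08
  Quinn Wilson (Paris) bought Device N for $63.56
  Dave Jackson (Mumbai) bought Widget A for $190.11
  Dave Jackson (Mumbai) bought Tool P for $52.21
  Dave Jackson (Mumbai) bought Device M for $161.4
  Dave Jackson (Mumbai) bought Gadget X for $129.34

Total per person:
  Dave Jackson: $533.06
  Alice Thomas: $176.08
  Quinn Wilson: $63.56

Top spender: Dave Jackson ($533.06)

Dave Jackson ($533.06)


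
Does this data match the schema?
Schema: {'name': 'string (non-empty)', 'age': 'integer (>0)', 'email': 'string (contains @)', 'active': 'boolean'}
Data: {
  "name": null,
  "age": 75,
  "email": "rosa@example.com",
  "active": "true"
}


Validating each field against schema:
  name: FAIL (null is not a string)
  age: OK (positive integer)
  email: OK (string with @)
  active: FAIL ("true" is not a boolean)

Result: INVALID (2 errors: name, active)

INVALID (2 errors: name, active)
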